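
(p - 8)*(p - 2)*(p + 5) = p^3 - 5*p^2 - 34*p + 80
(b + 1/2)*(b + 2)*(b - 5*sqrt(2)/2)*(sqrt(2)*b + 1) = sqrt(2)*b^4 - 4*b^3 + 5*sqrt(2)*b^3/2 - 10*b^2 - 3*sqrt(2)*b^2/2 - 25*sqrt(2)*b/4 - 4*b - 5*sqrt(2)/2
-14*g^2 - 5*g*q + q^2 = (-7*g + q)*(2*g + q)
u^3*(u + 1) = u^4 + u^3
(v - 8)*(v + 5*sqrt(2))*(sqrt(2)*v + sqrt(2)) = sqrt(2)*v^3 - 7*sqrt(2)*v^2 + 10*v^2 - 70*v - 8*sqrt(2)*v - 80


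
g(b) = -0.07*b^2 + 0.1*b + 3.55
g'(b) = 0.1 - 0.14*b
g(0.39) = 3.58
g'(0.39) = 0.05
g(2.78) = 3.29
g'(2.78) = -0.29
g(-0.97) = 3.39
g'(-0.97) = 0.24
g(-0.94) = 3.39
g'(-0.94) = 0.23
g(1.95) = 3.48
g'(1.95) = -0.17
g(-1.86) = 3.12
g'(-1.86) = 0.36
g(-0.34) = 3.51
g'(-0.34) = 0.15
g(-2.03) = 3.06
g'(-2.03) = 0.38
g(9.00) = -1.22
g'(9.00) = -1.16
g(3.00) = 3.22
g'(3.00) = -0.32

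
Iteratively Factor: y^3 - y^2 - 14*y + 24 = (y - 3)*(y^2 + 2*y - 8) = (y - 3)*(y + 4)*(y - 2)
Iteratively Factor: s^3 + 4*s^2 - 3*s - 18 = (s + 3)*(s^2 + s - 6) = (s - 2)*(s + 3)*(s + 3)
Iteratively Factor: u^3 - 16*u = (u)*(u^2 - 16) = u*(u + 4)*(u - 4)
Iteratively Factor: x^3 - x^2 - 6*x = (x)*(x^2 - x - 6) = x*(x + 2)*(x - 3)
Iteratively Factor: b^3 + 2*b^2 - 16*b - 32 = (b + 2)*(b^2 - 16) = (b - 4)*(b + 2)*(b + 4)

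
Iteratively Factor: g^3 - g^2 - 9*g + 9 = (g + 3)*(g^2 - 4*g + 3) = (g - 1)*(g + 3)*(g - 3)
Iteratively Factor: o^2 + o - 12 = (o - 3)*(o + 4)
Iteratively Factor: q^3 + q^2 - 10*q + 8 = (q - 2)*(q^2 + 3*q - 4) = (q - 2)*(q - 1)*(q + 4)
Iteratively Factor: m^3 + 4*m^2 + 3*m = (m + 1)*(m^2 + 3*m) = (m + 1)*(m + 3)*(m)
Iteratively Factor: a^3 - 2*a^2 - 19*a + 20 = (a - 1)*(a^2 - a - 20) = (a - 5)*(a - 1)*(a + 4)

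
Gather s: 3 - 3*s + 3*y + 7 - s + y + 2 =-4*s + 4*y + 12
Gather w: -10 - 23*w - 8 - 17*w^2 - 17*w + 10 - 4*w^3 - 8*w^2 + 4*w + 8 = -4*w^3 - 25*w^2 - 36*w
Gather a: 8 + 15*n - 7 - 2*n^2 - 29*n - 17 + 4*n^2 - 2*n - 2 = 2*n^2 - 16*n - 18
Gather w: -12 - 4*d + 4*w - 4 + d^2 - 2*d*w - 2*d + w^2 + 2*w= d^2 - 6*d + w^2 + w*(6 - 2*d) - 16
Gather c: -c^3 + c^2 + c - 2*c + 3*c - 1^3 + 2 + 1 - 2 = -c^3 + c^2 + 2*c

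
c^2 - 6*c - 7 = (c - 7)*(c + 1)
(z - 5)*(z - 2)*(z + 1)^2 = z^4 - 5*z^3 - 3*z^2 + 13*z + 10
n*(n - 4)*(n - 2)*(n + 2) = n^4 - 4*n^3 - 4*n^2 + 16*n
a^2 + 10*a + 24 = (a + 4)*(a + 6)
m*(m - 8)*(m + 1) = m^3 - 7*m^2 - 8*m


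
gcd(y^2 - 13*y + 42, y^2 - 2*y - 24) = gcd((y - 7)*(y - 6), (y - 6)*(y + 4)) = y - 6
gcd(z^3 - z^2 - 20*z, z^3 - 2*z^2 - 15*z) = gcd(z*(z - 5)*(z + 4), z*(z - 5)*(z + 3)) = z^2 - 5*z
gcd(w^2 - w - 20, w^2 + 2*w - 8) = w + 4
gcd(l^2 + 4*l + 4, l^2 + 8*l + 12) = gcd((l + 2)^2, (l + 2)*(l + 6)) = l + 2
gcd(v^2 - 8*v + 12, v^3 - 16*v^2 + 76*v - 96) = v^2 - 8*v + 12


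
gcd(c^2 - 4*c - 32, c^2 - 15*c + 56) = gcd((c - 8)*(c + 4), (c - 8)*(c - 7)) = c - 8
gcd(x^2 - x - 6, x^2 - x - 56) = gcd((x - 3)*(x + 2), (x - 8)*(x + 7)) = 1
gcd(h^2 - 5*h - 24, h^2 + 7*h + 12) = h + 3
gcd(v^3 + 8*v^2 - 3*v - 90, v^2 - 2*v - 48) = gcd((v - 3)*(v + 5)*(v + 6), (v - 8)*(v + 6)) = v + 6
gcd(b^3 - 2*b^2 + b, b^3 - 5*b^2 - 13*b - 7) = 1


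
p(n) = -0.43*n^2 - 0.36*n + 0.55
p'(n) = -0.86*n - 0.36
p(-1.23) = 0.34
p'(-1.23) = 0.70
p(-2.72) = -1.65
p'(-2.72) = 1.98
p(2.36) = -2.69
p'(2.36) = -2.39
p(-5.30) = -9.62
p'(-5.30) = 4.20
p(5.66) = -15.26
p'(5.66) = -5.23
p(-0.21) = 0.61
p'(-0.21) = -0.18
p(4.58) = -10.12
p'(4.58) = -4.30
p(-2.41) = -1.08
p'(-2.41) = 1.71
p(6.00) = -17.09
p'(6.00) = -5.52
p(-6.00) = -12.77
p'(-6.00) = 4.80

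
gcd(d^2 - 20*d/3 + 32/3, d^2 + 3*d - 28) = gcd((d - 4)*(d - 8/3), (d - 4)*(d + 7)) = d - 4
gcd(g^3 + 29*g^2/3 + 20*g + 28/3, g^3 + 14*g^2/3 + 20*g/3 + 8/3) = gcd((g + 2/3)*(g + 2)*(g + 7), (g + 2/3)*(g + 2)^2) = g^2 + 8*g/3 + 4/3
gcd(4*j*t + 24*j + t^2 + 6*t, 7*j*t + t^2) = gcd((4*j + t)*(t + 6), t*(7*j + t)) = 1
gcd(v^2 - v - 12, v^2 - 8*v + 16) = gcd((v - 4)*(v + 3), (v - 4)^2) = v - 4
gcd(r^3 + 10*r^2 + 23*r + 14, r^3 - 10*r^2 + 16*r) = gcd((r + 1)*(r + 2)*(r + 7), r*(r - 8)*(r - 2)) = 1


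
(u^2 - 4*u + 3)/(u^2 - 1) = (u - 3)/(u + 1)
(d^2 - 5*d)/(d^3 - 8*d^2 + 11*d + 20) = d/(d^2 - 3*d - 4)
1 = 1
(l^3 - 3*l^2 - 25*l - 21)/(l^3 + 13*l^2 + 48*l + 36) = (l^2 - 4*l - 21)/(l^2 + 12*l + 36)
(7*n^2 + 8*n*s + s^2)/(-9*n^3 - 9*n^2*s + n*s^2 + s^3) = (7*n + s)/(-9*n^2 + s^2)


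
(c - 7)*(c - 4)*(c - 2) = c^3 - 13*c^2 + 50*c - 56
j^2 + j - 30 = (j - 5)*(j + 6)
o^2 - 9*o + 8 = (o - 8)*(o - 1)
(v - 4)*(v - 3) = v^2 - 7*v + 12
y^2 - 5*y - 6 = (y - 6)*(y + 1)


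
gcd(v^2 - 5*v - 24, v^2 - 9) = v + 3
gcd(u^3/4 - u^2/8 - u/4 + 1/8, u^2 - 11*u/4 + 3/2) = 1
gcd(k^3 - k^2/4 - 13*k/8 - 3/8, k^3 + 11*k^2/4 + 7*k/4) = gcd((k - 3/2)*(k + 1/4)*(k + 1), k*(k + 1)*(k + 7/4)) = k + 1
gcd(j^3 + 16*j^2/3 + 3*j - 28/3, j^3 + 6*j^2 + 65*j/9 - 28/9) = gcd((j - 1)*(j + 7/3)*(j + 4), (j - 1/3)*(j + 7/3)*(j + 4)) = j^2 + 19*j/3 + 28/3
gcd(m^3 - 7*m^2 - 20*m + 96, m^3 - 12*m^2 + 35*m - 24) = m^2 - 11*m + 24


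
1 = 1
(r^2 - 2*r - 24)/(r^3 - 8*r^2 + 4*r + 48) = (r + 4)/(r^2 - 2*r - 8)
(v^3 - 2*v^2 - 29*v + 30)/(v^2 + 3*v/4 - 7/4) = 4*(v^2 - v - 30)/(4*v + 7)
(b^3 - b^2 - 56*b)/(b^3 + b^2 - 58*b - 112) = b/(b + 2)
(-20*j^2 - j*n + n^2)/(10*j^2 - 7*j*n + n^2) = (-4*j - n)/(2*j - n)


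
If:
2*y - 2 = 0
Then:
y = 1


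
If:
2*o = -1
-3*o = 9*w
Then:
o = -1/2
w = 1/6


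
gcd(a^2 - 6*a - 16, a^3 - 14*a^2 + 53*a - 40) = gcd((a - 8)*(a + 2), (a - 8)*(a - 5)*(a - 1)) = a - 8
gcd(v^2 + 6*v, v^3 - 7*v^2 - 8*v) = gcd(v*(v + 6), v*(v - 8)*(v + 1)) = v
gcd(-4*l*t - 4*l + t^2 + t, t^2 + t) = t + 1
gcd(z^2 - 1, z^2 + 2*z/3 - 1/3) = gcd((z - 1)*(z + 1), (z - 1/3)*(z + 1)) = z + 1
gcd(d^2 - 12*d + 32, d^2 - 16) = d - 4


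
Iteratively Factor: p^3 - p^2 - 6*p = (p + 2)*(p^2 - 3*p) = (p - 3)*(p + 2)*(p)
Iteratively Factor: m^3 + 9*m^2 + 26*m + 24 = (m + 3)*(m^2 + 6*m + 8) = (m + 2)*(m + 3)*(m + 4)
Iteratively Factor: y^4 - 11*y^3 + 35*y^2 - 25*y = (y - 5)*(y^3 - 6*y^2 + 5*y) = (y - 5)*(y - 1)*(y^2 - 5*y) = (y - 5)^2*(y - 1)*(y)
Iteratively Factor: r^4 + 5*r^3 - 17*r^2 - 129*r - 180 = (r + 3)*(r^3 + 2*r^2 - 23*r - 60) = (r - 5)*(r + 3)*(r^2 + 7*r + 12) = (r - 5)*(r + 3)*(r + 4)*(r + 3)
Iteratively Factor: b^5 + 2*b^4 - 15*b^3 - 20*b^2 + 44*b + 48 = (b + 1)*(b^4 + b^3 - 16*b^2 - 4*b + 48) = (b - 3)*(b + 1)*(b^3 + 4*b^2 - 4*b - 16) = (b - 3)*(b + 1)*(b + 2)*(b^2 + 2*b - 8) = (b - 3)*(b + 1)*(b + 2)*(b + 4)*(b - 2)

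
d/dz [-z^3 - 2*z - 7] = -3*z^2 - 2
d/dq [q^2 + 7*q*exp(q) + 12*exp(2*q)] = 7*q*exp(q) + 2*q + 24*exp(2*q) + 7*exp(q)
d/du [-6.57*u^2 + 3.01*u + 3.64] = 3.01 - 13.14*u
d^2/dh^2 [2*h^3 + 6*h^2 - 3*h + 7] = 12*h + 12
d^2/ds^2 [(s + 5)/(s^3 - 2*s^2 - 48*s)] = 2*(3*s^5 + 24*s^4 - 28*s^3 - 660*s^2 + 1440*s + 11520)/(s^3*(s^6 - 6*s^5 - 132*s^4 + 568*s^3 + 6336*s^2 - 13824*s - 110592))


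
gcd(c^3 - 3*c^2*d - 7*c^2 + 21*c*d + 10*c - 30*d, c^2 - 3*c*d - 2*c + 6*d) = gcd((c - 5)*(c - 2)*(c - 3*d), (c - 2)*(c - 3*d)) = c^2 - 3*c*d - 2*c + 6*d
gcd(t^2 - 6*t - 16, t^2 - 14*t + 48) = t - 8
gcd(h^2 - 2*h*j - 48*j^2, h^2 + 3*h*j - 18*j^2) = h + 6*j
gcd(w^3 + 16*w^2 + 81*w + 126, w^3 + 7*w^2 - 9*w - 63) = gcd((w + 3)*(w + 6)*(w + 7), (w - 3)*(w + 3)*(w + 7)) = w^2 + 10*w + 21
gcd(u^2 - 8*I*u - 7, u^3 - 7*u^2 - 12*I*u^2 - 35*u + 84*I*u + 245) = u - 7*I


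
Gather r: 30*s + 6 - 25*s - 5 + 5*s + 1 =10*s + 2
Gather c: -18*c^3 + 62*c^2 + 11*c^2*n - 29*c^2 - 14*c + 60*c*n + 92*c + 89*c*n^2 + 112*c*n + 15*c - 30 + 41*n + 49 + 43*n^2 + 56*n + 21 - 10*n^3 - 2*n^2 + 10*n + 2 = -18*c^3 + c^2*(11*n + 33) + c*(89*n^2 + 172*n + 93) - 10*n^3 + 41*n^2 + 107*n + 42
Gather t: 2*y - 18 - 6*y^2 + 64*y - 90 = -6*y^2 + 66*y - 108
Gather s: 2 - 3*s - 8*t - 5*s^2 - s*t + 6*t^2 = -5*s^2 + s*(-t - 3) + 6*t^2 - 8*t + 2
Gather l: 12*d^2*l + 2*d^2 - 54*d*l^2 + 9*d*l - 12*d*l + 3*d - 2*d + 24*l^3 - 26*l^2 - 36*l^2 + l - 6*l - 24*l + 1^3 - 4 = 2*d^2 + d + 24*l^3 + l^2*(-54*d - 62) + l*(12*d^2 - 3*d - 29) - 3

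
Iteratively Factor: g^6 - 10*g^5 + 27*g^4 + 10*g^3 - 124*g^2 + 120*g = (g - 5)*(g^5 - 5*g^4 + 2*g^3 + 20*g^2 - 24*g) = (g - 5)*(g + 2)*(g^4 - 7*g^3 + 16*g^2 - 12*g) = g*(g - 5)*(g + 2)*(g^3 - 7*g^2 + 16*g - 12) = g*(g - 5)*(g - 2)*(g + 2)*(g^2 - 5*g + 6) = g*(g - 5)*(g - 2)^2*(g + 2)*(g - 3)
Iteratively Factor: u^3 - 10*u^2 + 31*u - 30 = (u - 5)*(u^2 - 5*u + 6) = (u - 5)*(u - 2)*(u - 3)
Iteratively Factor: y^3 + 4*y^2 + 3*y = (y + 1)*(y^2 + 3*y) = y*(y + 1)*(y + 3)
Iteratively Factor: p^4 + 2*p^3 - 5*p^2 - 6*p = (p + 3)*(p^3 - p^2 - 2*p) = (p + 1)*(p + 3)*(p^2 - 2*p) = (p - 2)*(p + 1)*(p + 3)*(p)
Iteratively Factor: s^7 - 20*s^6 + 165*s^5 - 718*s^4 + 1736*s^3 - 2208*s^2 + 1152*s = (s - 4)*(s^6 - 16*s^5 + 101*s^4 - 314*s^3 + 480*s^2 - 288*s) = (s - 4)^2*(s^5 - 12*s^4 + 53*s^3 - 102*s^2 + 72*s) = (s - 4)^2*(s - 2)*(s^4 - 10*s^3 + 33*s^2 - 36*s) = s*(s - 4)^2*(s - 2)*(s^3 - 10*s^2 + 33*s - 36) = s*(s - 4)^2*(s - 3)*(s - 2)*(s^2 - 7*s + 12) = s*(s - 4)^2*(s - 3)^2*(s - 2)*(s - 4)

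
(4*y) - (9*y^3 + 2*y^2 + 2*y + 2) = -9*y^3 - 2*y^2 + 2*y - 2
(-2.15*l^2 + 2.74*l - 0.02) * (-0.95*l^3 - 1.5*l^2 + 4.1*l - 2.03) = 2.0425*l^5 + 0.621999999999999*l^4 - 12.906*l^3 + 15.6285*l^2 - 5.6442*l + 0.0406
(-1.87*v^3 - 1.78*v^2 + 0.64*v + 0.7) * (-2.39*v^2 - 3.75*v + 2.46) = 4.4693*v^5 + 11.2667*v^4 + 0.5452*v^3 - 8.4518*v^2 - 1.0506*v + 1.722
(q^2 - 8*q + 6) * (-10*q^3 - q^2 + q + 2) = -10*q^5 + 79*q^4 - 51*q^3 - 12*q^2 - 10*q + 12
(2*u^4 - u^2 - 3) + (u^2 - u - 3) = 2*u^4 - u - 6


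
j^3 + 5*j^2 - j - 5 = (j - 1)*(j + 1)*(j + 5)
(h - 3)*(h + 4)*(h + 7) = h^3 + 8*h^2 - 5*h - 84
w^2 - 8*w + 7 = (w - 7)*(w - 1)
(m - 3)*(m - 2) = m^2 - 5*m + 6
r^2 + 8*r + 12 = (r + 2)*(r + 6)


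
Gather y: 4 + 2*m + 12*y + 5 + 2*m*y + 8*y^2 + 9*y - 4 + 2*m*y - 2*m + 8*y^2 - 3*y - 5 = 16*y^2 + y*(4*m + 18)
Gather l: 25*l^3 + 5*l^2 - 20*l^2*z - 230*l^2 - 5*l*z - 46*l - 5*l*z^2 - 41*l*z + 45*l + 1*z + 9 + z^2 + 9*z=25*l^3 + l^2*(-20*z - 225) + l*(-5*z^2 - 46*z - 1) + z^2 + 10*z + 9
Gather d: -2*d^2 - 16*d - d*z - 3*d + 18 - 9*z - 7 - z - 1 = -2*d^2 + d*(-z - 19) - 10*z + 10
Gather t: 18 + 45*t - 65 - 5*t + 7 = 40*t - 40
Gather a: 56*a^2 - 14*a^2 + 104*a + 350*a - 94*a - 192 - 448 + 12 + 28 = 42*a^2 + 360*a - 600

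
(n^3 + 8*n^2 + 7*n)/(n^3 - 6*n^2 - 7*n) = (n + 7)/(n - 7)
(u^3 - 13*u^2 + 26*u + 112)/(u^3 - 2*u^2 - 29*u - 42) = (u - 8)/(u + 3)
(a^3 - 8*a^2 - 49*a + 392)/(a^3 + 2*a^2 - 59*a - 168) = (a - 7)/(a + 3)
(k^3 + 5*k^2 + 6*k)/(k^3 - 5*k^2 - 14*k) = (k + 3)/(k - 7)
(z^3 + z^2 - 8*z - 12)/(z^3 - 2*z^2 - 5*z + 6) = (z + 2)/(z - 1)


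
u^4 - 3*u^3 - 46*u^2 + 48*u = u*(u - 8)*(u - 1)*(u + 6)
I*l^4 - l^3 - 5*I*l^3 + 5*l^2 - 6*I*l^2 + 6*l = l*(l - 6)*(l + I)*(I*l + I)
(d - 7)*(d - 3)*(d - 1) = d^3 - 11*d^2 + 31*d - 21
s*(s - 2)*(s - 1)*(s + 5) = s^4 + 2*s^3 - 13*s^2 + 10*s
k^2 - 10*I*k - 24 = (k - 6*I)*(k - 4*I)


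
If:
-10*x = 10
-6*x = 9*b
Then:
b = 2/3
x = -1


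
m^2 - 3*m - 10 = (m - 5)*(m + 2)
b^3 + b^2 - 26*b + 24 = (b - 4)*(b - 1)*(b + 6)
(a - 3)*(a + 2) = a^2 - a - 6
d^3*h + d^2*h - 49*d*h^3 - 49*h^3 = (d - 7*h)*(d + 7*h)*(d*h + h)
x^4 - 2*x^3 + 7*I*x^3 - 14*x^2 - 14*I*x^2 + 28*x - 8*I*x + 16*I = (x - 2)*(x + I)*(x + 2*I)*(x + 4*I)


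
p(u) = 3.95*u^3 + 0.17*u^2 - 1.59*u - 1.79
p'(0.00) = -1.59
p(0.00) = -1.79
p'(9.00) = 961.32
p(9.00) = 2877.22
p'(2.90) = 99.05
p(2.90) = 91.37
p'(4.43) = 232.47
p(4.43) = 337.91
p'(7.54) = 674.67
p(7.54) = 1689.10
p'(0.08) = -1.49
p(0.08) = -1.91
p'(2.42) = 68.63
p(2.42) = 51.34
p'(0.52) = 1.79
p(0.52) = -2.02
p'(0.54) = 2.05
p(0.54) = -1.98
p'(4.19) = 207.87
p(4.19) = 285.09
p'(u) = 11.85*u^2 + 0.34*u - 1.59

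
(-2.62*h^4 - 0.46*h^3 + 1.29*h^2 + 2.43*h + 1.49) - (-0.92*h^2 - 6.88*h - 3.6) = -2.62*h^4 - 0.46*h^3 + 2.21*h^2 + 9.31*h + 5.09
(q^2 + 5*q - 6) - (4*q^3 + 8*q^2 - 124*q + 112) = -4*q^3 - 7*q^2 + 129*q - 118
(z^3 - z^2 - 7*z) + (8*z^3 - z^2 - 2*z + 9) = 9*z^3 - 2*z^2 - 9*z + 9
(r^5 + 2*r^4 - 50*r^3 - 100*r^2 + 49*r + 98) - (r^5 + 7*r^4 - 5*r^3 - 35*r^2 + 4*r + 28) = -5*r^4 - 45*r^3 - 65*r^2 + 45*r + 70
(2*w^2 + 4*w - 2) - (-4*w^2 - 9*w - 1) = 6*w^2 + 13*w - 1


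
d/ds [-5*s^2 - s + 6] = -10*s - 1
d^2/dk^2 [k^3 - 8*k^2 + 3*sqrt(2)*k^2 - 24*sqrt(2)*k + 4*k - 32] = 6*k - 16 + 6*sqrt(2)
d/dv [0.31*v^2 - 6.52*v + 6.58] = 0.62*v - 6.52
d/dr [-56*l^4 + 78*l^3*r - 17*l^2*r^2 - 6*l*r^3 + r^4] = 78*l^3 - 34*l^2*r - 18*l*r^2 + 4*r^3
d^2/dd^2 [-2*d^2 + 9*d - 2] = -4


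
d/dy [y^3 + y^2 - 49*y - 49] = 3*y^2 + 2*y - 49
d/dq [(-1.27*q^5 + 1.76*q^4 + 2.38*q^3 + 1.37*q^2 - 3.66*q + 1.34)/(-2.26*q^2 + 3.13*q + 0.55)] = (8.6106*q^6 - 23.8556*q^5 + 7.6551*q^4 + 18.7708*q^3 - 0.0564999999999998*q^2 + 7.5638*q - 6.2072)/(5.1076*q^4 - 14.1476*q^3 + 7.3109*q^2 + 3.443*q + 0.3025)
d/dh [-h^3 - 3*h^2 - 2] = 3*h*(-h - 2)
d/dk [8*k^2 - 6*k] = 16*k - 6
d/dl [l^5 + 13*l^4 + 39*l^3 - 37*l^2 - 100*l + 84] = 5*l^4 + 52*l^3 + 117*l^2 - 74*l - 100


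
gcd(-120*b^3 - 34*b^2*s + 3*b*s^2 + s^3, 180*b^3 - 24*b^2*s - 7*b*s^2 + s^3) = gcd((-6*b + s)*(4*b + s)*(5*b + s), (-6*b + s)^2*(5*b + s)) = -30*b^2 - b*s + s^2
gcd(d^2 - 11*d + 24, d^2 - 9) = d - 3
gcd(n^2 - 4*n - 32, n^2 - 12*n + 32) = n - 8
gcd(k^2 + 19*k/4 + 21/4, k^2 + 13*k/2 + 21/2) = k + 3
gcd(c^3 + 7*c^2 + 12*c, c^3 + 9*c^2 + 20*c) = c^2 + 4*c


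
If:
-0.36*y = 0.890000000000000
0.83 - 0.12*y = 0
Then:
No Solution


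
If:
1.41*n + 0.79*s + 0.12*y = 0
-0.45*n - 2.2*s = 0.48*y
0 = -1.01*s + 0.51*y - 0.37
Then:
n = 0.02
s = -0.11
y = 0.50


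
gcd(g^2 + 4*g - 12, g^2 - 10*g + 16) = g - 2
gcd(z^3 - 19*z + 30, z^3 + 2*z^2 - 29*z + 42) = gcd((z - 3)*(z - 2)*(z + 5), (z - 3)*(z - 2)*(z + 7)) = z^2 - 5*z + 6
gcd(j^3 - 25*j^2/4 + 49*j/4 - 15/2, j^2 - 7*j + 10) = j - 2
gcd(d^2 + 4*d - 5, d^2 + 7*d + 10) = d + 5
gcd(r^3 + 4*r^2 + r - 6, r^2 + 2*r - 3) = r^2 + 2*r - 3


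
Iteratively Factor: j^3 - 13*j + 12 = (j - 3)*(j^2 + 3*j - 4) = (j - 3)*(j - 1)*(j + 4)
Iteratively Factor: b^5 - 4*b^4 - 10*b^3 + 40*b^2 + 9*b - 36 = (b - 4)*(b^4 - 10*b^2 + 9) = (b - 4)*(b - 1)*(b^3 + b^2 - 9*b - 9) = (b - 4)*(b - 3)*(b - 1)*(b^2 + 4*b + 3) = (b - 4)*(b - 3)*(b - 1)*(b + 1)*(b + 3)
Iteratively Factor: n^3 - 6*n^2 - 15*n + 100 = (n - 5)*(n^2 - n - 20) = (n - 5)^2*(n + 4)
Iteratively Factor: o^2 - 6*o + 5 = (o - 5)*(o - 1)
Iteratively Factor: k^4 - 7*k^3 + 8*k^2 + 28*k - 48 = (k + 2)*(k^3 - 9*k^2 + 26*k - 24) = (k - 4)*(k + 2)*(k^2 - 5*k + 6) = (k - 4)*(k - 3)*(k + 2)*(k - 2)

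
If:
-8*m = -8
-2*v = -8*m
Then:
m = 1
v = 4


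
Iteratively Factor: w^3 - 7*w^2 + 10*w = (w - 2)*(w^2 - 5*w) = w*(w - 2)*(w - 5)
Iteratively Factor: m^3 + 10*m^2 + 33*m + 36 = (m + 4)*(m^2 + 6*m + 9) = (m + 3)*(m + 4)*(m + 3)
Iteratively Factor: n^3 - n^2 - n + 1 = (n + 1)*(n^2 - 2*n + 1) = (n - 1)*(n + 1)*(n - 1)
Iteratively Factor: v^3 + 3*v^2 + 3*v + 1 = (v + 1)*(v^2 + 2*v + 1) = (v + 1)^2*(v + 1)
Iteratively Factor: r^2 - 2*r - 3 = (r + 1)*(r - 3)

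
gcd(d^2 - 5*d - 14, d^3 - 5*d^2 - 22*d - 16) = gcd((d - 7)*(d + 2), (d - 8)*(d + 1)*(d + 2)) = d + 2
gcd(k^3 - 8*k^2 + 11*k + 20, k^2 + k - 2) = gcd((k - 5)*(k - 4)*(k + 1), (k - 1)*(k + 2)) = 1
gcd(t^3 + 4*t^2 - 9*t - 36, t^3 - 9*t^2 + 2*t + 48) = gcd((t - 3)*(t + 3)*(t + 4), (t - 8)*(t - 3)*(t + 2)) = t - 3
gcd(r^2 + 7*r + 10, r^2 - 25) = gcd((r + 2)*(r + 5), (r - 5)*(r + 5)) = r + 5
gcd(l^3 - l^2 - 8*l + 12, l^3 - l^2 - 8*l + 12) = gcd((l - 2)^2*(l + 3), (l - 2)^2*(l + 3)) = l^3 - l^2 - 8*l + 12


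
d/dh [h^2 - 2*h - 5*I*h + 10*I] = 2*h - 2 - 5*I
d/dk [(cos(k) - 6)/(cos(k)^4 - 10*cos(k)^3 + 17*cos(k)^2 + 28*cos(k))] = (3*cos(k)^4 - 44*cos(k)^3 + 197*cos(k)^2 - 204*cos(k) - 168)*sin(k)/((cos(k) - 7)^2*(cos(k) - 4)^2*(cos(k) + 1)^2*cos(k)^2)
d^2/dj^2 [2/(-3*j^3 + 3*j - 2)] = 36*(j*(3*j^3 - 3*j + 2) - (3*j^2 - 1)^2)/(3*j^3 - 3*j + 2)^3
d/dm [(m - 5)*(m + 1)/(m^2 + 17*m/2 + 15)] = 10*(5*m^2 + 16*m - 7)/(4*m^4 + 68*m^3 + 409*m^2 + 1020*m + 900)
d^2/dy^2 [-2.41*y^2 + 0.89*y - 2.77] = -4.82000000000000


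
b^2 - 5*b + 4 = (b - 4)*(b - 1)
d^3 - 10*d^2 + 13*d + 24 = (d - 8)*(d - 3)*(d + 1)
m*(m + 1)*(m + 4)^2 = m^4 + 9*m^3 + 24*m^2 + 16*m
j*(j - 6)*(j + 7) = j^3 + j^2 - 42*j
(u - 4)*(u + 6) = u^2 + 2*u - 24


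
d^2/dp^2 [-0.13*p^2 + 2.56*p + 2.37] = -0.260000000000000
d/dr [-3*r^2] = -6*r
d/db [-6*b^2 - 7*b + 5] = -12*b - 7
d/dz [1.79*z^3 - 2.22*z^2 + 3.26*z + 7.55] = 5.37*z^2 - 4.44*z + 3.26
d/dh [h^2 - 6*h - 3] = 2*h - 6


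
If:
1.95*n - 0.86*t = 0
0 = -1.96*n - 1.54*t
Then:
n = 0.00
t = 0.00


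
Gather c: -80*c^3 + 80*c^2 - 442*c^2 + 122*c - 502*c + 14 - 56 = -80*c^3 - 362*c^2 - 380*c - 42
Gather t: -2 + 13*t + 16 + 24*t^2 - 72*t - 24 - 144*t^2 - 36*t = -120*t^2 - 95*t - 10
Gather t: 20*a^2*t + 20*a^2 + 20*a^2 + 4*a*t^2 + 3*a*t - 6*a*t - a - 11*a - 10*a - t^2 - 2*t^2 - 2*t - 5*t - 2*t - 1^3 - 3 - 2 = 40*a^2 - 22*a + t^2*(4*a - 3) + t*(20*a^2 - 3*a - 9) - 6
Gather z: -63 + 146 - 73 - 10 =0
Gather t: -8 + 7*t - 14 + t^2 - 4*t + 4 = t^2 + 3*t - 18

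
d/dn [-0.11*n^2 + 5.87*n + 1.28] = 5.87 - 0.22*n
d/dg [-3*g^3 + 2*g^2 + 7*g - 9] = -9*g^2 + 4*g + 7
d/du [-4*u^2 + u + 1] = 1 - 8*u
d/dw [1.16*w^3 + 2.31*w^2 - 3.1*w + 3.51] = 3.48*w^2 + 4.62*w - 3.1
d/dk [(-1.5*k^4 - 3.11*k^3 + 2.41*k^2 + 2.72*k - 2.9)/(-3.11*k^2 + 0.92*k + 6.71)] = (9.33*k^5 + 5.5321*k^4 - 45.9824*k^3 - 51.9279*k^2 + 14.3042*k + 20.9192)/(9.6721*k^4 - 5.7224*k^3 - 40.8898*k^2 + 12.3464*k + 45.0241)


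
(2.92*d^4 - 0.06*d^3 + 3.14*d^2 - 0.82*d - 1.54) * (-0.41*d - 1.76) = -1.1972*d^5 - 5.1146*d^4 - 1.1818*d^3 - 5.1902*d^2 + 2.0746*d + 2.7104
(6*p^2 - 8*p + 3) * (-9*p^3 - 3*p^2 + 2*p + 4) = -54*p^5 + 54*p^4 + 9*p^3 - p^2 - 26*p + 12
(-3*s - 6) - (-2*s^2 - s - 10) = 2*s^2 - 2*s + 4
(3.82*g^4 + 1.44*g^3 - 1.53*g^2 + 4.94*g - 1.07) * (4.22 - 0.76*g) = -2.9032*g^5 + 15.026*g^4 + 7.2396*g^3 - 10.211*g^2 + 21.66*g - 4.5154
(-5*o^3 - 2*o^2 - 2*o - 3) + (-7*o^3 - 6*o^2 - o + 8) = -12*o^3 - 8*o^2 - 3*o + 5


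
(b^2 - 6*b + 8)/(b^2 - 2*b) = (b - 4)/b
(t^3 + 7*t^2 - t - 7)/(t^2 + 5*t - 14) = (t^2 - 1)/(t - 2)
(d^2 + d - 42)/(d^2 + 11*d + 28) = (d - 6)/(d + 4)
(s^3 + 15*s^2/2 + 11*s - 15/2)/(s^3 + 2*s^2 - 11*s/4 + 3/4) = 2*(s + 5)/(2*s - 1)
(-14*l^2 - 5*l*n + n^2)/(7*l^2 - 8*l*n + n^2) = (-2*l - n)/(l - n)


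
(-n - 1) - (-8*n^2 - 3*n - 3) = 8*n^2 + 2*n + 2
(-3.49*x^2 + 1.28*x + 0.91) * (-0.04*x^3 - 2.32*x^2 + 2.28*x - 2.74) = 0.1396*x^5 + 8.0456*x^4 - 10.9632*x^3 + 10.3698*x^2 - 1.4324*x - 2.4934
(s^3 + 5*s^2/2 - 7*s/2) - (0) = s^3 + 5*s^2/2 - 7*s/2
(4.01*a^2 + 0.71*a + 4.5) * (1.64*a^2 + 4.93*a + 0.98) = 6.5764*a^4 + 20.9337*a^3 + 14.8101*a^2 + 22.8808*a + 4.41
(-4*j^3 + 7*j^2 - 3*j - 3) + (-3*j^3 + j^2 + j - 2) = -7*j^3 + 8*j^2 - 2*j - 5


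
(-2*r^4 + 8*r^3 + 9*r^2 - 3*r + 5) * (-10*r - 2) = 20*r^5 - 76*r^4 - 106*r^3 + 12*r^2 - 44*r - 10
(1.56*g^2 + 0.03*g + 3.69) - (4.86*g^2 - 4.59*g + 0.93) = -3.3*g^2 + 4.62*g + 2.76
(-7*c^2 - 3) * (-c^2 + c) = 7*c^4 - 7*c^3 + 3*c^2 - 3*c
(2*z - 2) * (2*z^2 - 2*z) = 4*z^3 - 8*z^2 + 4*z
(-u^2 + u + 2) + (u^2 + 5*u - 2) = 6*u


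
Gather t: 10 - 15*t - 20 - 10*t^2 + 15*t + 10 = -10*t^2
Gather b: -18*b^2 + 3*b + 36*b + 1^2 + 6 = -18*b^2 + 39*b + 7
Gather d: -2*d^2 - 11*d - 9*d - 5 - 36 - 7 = -2*d^2 - 20*d - 48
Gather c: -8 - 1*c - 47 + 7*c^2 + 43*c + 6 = 7*c^2 + 42*c - 49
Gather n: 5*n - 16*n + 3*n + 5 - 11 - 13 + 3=-8*n - 16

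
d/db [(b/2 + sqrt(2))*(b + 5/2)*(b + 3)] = 3*b^2/2 + 2*sqrt(2)*b + 11*b/2 + 15/4 + 11*sqrt(2)/2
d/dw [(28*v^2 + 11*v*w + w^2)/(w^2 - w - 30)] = ((-11*v - 2*w)*(-w^2 + w + 30) - (2*w - 1)*(28*v^2 + 11*v*w + w^2))/(-w^2 + w + 30)^2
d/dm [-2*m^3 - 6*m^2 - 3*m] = -6*m^2 - 12*m - 3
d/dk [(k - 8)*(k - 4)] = 2*k - 12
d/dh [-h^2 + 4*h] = 4 - 2*h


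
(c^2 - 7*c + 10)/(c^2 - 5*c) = (c - 2)/c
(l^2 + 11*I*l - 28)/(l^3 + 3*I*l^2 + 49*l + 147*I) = (l + 4*I)/(l^2 - 4*I*l + 21)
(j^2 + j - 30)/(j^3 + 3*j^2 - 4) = (j^2 + j - 30)/(j^3 + 3*j^2 - 4)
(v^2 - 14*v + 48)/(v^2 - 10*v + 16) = (v - 6)/(v - 2)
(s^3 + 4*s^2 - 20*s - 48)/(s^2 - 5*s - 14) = (s^2 + 2*s - 24)/(s - 7)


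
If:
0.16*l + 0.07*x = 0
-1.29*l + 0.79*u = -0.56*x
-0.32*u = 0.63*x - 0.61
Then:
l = -1.53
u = -4.97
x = 3.49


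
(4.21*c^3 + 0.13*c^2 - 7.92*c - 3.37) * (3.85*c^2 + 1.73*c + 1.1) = 16.2085*c^5 + 7.7838*c^4 - 25.6361*c^3 - 26.5331*c^2 - 14.5421*c - 3.707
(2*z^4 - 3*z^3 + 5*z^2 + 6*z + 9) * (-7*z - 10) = -14*z^5 + z^4 - 5*z^3 - 92*z^2 - 123*z - 90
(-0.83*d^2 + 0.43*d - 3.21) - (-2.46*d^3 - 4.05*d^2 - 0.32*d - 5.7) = 2.46*d^3 + 3.22*d^2 + 0.75*d + 2.49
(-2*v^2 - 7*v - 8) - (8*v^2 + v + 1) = -10*v^2 - 8*v - 9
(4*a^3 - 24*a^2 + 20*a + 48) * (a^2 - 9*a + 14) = 4*a^5 - 60*a^4 + 292*a^3 - 468*a^2 - 152*a + 672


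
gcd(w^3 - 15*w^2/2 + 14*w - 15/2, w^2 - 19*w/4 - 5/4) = w - 5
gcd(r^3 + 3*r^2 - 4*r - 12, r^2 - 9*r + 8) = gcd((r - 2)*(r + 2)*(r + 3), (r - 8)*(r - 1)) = 1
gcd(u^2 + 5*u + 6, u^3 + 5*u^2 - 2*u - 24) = u + 3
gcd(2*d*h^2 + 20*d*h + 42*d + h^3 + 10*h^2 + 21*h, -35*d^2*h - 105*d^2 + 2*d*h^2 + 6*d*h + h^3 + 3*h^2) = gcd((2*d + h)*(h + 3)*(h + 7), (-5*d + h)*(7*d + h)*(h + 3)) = h + 3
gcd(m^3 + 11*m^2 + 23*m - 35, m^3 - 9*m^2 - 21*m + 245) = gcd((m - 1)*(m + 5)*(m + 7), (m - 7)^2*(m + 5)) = m + 5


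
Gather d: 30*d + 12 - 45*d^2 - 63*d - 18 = -45*d^2 - 33*d - 6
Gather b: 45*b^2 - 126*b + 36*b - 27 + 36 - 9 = 45*b^2 - 90*b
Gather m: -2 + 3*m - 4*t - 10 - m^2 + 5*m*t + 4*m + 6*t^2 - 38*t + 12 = -m^2 + m*(5*t + 7) + 6*t^2 - 42*t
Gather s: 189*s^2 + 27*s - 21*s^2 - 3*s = 168*s^2 + 24*s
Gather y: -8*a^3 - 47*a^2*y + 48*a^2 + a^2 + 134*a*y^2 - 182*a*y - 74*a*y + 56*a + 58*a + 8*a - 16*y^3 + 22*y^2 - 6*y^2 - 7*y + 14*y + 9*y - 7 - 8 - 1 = -8*a^3 + 49*a^2 + 122*a - 16*y^3 + y^2*(134*a + 16) + y*(-47*a^2 - 256*a + 16) - 16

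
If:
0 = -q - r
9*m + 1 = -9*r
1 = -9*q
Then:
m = -2/9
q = -1/9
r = 1/9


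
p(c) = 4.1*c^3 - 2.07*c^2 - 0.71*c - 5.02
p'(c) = 12.3*c^2 - 4.14*c - 0.71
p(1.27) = -0.86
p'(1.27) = 13.87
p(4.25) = 269.31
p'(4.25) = 203.86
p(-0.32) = -5.14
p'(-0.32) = 1.87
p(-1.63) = -27.12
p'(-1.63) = 38.72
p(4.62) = 351.82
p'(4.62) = 242.70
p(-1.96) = -42.45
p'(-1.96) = 54.66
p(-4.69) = -470.19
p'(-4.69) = 289.26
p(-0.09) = -4.98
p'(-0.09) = -0.24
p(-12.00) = -7379.38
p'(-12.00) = 1820.17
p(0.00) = -5.02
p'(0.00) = -0.71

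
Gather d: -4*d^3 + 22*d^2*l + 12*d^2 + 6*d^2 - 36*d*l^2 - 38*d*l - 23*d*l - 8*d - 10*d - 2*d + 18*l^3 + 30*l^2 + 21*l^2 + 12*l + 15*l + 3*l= -4*d^3 + d^2*(22*l + 18) + d*(-36*l^2 - 61*l - 20) + 18*l^3 + 51*l^2 + 30*l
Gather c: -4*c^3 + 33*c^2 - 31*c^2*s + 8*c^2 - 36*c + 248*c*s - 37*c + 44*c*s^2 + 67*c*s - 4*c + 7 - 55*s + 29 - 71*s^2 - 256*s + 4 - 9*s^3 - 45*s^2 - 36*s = -4*c^3 + c^2*(41 - 31*s) + c*(44*s^2 + 315*s - 77) - 9*s^3 - 116*s^2 - 347*s + 40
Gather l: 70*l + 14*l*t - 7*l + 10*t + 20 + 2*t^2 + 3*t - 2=l*(14*t + 63) + 2*t^2 + 13*t + 18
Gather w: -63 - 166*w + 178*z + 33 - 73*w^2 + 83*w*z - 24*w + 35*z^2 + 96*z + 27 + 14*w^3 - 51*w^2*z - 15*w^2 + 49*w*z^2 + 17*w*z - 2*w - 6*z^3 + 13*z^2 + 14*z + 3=14*w^3 + w^2*(-51*z - 88) + w*(49*z^2 + 100*z - 192) - 6*z^3 + 48*z^2 + 288*z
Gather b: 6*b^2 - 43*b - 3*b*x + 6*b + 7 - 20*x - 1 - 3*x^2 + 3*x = 6*b^2 + b*(-3*x - 37) - 3*x^2 - 17*x + 6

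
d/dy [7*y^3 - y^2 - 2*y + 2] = 21*y^2 - 2*y - 2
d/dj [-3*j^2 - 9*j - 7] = -6*j - 9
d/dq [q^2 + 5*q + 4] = 2*q + 5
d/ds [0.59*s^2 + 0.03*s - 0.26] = 1.18*s + 0.03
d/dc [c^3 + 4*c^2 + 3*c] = 3*c^2 + 8*c + 3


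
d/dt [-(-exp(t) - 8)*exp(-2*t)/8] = (-exp(t) - 16)*exp(-2*t)/8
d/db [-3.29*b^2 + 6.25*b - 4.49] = 6.25 - 6.58*b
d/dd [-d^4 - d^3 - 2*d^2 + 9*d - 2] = -4*d^3 - 3*d^2 - 4*d + 9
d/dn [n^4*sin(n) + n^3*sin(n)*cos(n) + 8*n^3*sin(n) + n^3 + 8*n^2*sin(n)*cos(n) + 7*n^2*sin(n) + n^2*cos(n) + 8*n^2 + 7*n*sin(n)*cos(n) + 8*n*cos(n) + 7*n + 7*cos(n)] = n^4*cos(n) + 4*n^3*sin(n) + 8*n^3*cos(n) + n^3*cos(2*n) + 23*n^2*sin(n) + 3*n^2*sin(2*n)/2 + 7*n^2*cos(n) + 8*n^2*cos(2*n) + 3*n^2 + 6*n*sin(n) + 8*n*sin(2*n) + 2*n*cos(n) + 7*n*cos(2*n) + 16*n - 7*sin(n) + 7*sin(2*n)/2 + 8*cos(n) + 7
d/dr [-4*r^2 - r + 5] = -8*r - 1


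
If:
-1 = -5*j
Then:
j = 1/5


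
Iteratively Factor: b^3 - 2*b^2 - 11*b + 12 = (b + 3)*(b^2 - 5*b + 4) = (b - 1)*(b + 3)*(b - 4)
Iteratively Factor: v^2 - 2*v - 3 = (v - 3)*(v + 1)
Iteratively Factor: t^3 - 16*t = (t - 4)*(t^2 + 4*t) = (t - 4)*(t + 4)*(t)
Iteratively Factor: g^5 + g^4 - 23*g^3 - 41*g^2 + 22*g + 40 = (g + 1)*(g^4 - 23*g^2 - 18*g + 40) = (g - 5)*(g + 1)*(g^3 + 5*g^2 + 2*g - 8) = (g - 5)*(g - 1)*(g + 1)*(g^2 + 6*g + 8) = (g - 5)*(g - 1)*(g + 1)*(g + 4)*(g + 2)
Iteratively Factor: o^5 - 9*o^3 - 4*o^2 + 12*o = (o - 3)*(o^4 + 3*o^3 - 4*o) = o*(o - 3)*(o^3 + 3*o^2 - 4) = o*(o - 3)*(o + 2)*(o^2 + o - 2) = o*(o - 3)*(o - 1)*(o + 2)*(o + 2)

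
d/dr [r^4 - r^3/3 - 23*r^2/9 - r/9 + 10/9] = 4*r^3 - r^2 - 46*r/9 - 1/9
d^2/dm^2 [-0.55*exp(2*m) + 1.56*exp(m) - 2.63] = (1.56 - 2.2*exp(m))*exp(m)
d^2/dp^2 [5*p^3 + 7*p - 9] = 30*p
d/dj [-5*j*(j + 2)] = -10*j - 10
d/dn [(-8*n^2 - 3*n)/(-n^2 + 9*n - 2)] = (-75*n^2 + 32*n + 6)/(n^4 - 18*n^3 + 85*n^2 - 36*n + 4)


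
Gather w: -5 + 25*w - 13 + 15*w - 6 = 40*w - 24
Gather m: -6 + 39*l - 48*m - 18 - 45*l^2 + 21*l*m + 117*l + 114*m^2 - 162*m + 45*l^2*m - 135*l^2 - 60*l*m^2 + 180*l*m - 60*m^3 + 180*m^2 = -180*l^2 + 156*l - 60*m^3 + m^2*(294 - 60*l) + m*(45*l^2 + 201*l - 210) - 24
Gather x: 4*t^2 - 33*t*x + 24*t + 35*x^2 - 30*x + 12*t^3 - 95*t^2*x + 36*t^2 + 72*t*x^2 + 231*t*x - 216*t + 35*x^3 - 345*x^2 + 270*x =12*t^3 + 40*t^2 - 192*t + 35*x^3 + x^2*(72*t - 310) + x*(-95*t^2 + 198*t + 240)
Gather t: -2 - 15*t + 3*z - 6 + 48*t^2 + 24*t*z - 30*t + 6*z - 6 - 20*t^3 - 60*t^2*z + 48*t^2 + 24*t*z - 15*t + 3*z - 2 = -20*t^3 + t^2*(96 - 60*z) + t*(48*z - 60) + 12*z - 16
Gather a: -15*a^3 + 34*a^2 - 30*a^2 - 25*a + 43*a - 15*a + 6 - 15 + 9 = -15*a^3 + 4*a^2 + 3*a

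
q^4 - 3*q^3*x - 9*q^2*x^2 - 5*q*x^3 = q*(q - 5*x)*(q + x)^2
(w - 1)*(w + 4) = w^2 + 3*w - 4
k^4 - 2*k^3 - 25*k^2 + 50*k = k*(k - 5)*(k - 2)*(k + 5)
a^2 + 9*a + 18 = (a + 3)*(a + 6)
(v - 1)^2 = v^2 - 2*v + 1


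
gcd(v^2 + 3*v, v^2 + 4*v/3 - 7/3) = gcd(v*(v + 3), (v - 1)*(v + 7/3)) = 1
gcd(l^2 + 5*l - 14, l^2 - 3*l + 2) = l - 2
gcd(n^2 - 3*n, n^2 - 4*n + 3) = n - 3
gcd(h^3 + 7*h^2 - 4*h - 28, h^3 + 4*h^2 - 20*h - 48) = h + 2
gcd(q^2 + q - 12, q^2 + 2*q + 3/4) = 1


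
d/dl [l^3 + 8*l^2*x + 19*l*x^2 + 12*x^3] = 3*l^2 + 16*l*x + 19*x^2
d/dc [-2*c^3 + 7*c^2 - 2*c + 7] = -6*c^2 + 14*c - 2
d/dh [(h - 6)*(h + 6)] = 2*h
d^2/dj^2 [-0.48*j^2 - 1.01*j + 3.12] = -0.960000000000000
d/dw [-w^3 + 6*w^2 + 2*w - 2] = -3*w^2 + 12*w + 2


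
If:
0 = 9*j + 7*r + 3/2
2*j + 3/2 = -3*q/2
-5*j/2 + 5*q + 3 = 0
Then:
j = -12/55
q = -39/55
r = 51/770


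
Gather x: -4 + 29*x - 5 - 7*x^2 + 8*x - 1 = -7*x^2 + 37*x - 10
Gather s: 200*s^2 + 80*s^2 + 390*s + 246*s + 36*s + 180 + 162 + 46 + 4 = 280*s^2 + 672*s + 392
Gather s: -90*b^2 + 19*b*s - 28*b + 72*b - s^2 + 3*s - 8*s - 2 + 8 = -90*b^2 + 44*b - s^2 + s*(19*b - 5) + 6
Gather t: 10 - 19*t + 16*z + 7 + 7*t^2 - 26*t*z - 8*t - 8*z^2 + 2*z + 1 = 7*t^2 + t*(-26*z - 27) - 8*z^2 + 18*z + 18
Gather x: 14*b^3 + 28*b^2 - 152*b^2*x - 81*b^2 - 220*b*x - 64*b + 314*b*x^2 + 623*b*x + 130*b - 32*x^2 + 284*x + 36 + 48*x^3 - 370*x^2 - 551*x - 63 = 14*b^3 - 53*b^2 + 66*b + 48*x^3 + x^2*(314*b - 402) + x*(-152*b^2 + 403*b - 267) - 27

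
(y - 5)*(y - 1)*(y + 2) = y^3 - 4*y^2 - 7*y + 10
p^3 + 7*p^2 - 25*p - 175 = (p - 5)*(p + 5)*(p + 7)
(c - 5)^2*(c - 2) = c^3 - 12*c^2 + 45*c - 50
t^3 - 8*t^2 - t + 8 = (t - 8)*(t - 1)*(t + 1)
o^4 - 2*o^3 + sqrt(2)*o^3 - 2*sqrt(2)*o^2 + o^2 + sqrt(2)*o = o*(o - 1)^2*(o + sqrt(2))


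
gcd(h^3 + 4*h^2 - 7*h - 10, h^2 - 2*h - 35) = h + 5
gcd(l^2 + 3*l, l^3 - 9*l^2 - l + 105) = l + 3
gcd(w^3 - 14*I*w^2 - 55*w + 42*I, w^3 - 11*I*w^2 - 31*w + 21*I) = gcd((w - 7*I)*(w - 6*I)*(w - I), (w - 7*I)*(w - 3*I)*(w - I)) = w^2 - 8*I*w - 7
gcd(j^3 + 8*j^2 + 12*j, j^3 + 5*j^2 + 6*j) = j^2 + 2*j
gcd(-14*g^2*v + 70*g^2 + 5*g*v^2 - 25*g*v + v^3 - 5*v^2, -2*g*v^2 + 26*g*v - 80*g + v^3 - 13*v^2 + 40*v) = -2*g*v + 10*g + v^2 - 5*v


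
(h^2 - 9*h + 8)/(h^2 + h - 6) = (h^2 - 9*h + 8)/(h^2 + h - 6)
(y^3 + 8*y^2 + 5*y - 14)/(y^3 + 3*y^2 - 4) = (y + 7)/(y + 2)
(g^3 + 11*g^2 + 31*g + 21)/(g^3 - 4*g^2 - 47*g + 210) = (g^2 + 4*g + 3)/(g^2 - 11*g + 30)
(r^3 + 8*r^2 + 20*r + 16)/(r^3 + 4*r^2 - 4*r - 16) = (r + 2)/(r - 2)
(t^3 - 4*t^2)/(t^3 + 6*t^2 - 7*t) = t*(t - 4)/(t^2 + 6*t - 7)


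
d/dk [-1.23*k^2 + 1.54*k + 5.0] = 1.54 - 2.46*k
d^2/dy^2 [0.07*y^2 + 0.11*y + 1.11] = 0.140000000000000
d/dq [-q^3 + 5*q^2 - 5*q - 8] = -3*q^2 + 10*q - 5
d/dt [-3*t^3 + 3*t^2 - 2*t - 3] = -9*t^2 + 6*t - 2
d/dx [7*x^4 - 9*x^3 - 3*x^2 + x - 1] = 28*x^3 - 27*x^2 - 6*x + 1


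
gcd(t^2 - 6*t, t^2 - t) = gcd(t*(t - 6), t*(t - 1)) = t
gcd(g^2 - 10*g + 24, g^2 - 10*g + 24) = g^2 - 10*g + 24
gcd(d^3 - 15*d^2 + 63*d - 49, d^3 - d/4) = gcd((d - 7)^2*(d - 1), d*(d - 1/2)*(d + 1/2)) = 1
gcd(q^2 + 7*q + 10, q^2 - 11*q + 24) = 1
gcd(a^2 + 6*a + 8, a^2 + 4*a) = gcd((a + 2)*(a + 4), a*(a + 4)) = a + 4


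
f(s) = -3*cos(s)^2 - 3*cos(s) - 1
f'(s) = 6*sin(s)*cos(s) + 3*sin(s)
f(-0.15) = -6.90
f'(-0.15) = -1.33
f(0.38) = -6.37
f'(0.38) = 3.18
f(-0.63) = -5.38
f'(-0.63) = -4.62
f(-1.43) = -1.48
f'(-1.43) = -3.80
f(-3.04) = -0.98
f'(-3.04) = 0.30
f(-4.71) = -0.99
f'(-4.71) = 2.99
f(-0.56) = -5.70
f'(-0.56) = -4.29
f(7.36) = -3.10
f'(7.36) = 5.15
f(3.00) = -0.97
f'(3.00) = -0.41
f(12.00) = -5.67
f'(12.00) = -4.33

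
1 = 1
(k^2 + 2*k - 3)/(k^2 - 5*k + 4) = (k + 3)/(k - 4)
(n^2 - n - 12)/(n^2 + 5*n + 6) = (n - 4)/(n + 2)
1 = 1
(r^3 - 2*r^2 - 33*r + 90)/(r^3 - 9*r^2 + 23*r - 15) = (r + 6)/(r - 1)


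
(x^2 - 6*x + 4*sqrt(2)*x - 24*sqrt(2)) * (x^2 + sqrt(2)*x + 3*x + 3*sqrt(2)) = x^4 - 3*x^3 + 5*sqrt(2)*x^3 - 15*sqrt(2)*x^2 - 10*x^2 - 90*sqrt(2)*x - 24*x - 144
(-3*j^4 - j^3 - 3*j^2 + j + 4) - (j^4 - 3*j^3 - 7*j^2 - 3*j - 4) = -4*j^4 + 2*j^3 + 4*j^2 + 4*j + 8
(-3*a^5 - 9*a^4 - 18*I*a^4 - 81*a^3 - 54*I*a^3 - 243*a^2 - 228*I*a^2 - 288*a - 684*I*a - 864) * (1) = -3*a^5 - 9*a^4 - 18*I*a^4 - 81*a^3 - 54*I*a^3 - 243*a^2 - 228*I*a^2 - 288*a - 684*I*a - 864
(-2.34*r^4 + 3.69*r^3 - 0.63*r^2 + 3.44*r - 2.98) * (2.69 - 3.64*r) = 8.5176*r^5 - 19.7262*r^4 + 12.2193*r^3 - 14.2163*r^2 + 20.1008*r - 8.0162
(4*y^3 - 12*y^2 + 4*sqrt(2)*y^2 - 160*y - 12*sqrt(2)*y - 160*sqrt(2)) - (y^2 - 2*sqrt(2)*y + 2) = 4*y^3 - 13*y^2 + 4*sqrt(2)*y^2 - 160*y - 10*sqrt(2)*y - 160*sqrt(2) - 2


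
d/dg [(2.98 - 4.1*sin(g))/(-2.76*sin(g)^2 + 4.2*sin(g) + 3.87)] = (-11.316*sin(g)^2 + 16.4496*sin(g) - 28.383)*cos(g)/(7.6176*sin(g)^4 - 23.184*sin(g)^3 - 3.7224*sin(g)^2 + 32.508*sin(g) + 14.9769)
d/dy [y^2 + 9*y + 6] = 2*y + 9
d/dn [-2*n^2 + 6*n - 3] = 6 - 4*n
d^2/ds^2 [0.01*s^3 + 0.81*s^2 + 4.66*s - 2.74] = 0.06*s + 1.62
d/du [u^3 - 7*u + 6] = 3*u^2 - 7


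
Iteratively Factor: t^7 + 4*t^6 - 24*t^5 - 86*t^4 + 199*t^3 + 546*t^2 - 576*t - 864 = (t + 4)*(t^6 - 24*t^4 + 10*t^3 + 159*t^2 - 90*t - 216) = (t - 3)*(t + 4)*(t^5 + 3*t^4 - 15*t^3 - 35*t^2 + 54*t + 72) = (t - 3)*(t + 3)*(t + 4)*(t^4 - 15*t^2 + 10*t + 24) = (t - 3)*(t + 1)*(t + 3)*(t + 4)*(t^3 - t^2 - 14*t + 24) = (t - 3)*(t - 2)*(t + 1)*(t + 3)*(t + 4)*(t^2 + t - 12) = (t - 3)^2*(t - 2)*(t + 1)*(t + 3)*(t + 4)*(t + 4)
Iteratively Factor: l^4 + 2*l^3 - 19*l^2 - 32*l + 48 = (l + 3)*(l^3 - l^2 - 16*l + 16) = (l + 3)*(l + 4)*(l^2 - 5*l + 4) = (l - 4)*(l + 3)*(l + 4)*(l - 1)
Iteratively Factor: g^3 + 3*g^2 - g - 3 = (g - 1)*(g^2 + 4*g + 3) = (g - 1)*(g + 3)*(g + 1)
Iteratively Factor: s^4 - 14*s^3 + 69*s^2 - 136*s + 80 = (s - 1)*(s^3 - 13*s^2 + 56*s - 80) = (s - 5)*(s - 1)*(s^2 - 8*s + 16) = (s - 5)*(s - 4)*(s - 1)*(s - 4)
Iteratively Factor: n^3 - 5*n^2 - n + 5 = (n + 1)*(n^2 - 6*n + 5) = (n - 1)*(n + 1)*(n - 5)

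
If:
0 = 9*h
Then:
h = 0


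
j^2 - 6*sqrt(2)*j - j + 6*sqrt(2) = (j - 1)*(j - 6*sqrt(2))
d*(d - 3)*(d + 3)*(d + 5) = d^4 + 5*d^3 - 9*d^2 - 45*d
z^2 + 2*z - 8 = (z - 2)*(z + 4)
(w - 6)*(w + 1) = w^2 - 5*w - 6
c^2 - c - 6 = (c - 3)*(c + 2)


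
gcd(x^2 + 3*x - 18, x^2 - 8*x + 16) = 1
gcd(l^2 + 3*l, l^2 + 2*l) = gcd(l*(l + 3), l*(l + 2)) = l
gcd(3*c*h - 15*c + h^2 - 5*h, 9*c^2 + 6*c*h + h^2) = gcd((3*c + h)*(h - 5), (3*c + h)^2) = 3*c + h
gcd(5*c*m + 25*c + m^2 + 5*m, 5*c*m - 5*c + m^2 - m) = 5*c + m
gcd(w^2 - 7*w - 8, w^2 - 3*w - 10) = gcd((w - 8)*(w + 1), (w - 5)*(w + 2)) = 1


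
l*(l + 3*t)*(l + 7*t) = l^3 + 10*l^2*t + 21*l*t^2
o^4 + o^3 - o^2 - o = o*(o - 1)*(o + 1)^2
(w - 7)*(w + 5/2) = w^2 - 9*w/2 - 35/2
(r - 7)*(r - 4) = r^2 - 11*r + 28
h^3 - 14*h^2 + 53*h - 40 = (h - 8)*(h - 5)*(h - 1)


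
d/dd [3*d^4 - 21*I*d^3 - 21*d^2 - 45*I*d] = 12*d^3 - 63*I*d^2 - 42*d - 45*I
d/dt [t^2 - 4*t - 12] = 2*t - 4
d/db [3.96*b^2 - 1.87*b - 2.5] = 7.92*b - 1.87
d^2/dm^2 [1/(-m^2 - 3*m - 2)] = 2*(m^2 + 3*m - (2*m + 3)^2 + 2)/(m^2 + 3*m + 2)^3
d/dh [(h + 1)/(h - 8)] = -9/(h - 8)^2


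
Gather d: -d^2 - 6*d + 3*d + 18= -d^2 - 3*d + 18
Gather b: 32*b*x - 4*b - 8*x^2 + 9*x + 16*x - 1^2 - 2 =b*(32*x - 4) - 8*x^2 + 25*x - 3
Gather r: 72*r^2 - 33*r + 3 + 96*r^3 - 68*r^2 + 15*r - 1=96*r^3 + 4*r^2 - 18*r + 2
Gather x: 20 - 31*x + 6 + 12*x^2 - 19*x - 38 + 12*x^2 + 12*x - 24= 24*x^2 - 38*x - 36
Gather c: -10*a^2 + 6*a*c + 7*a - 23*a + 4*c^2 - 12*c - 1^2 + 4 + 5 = -10*a^2 - 16*a + 4*c^2 + c*(6*a - 12) + 8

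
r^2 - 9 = (r - 3)*(r + 3)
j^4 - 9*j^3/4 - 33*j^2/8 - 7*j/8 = j*(j - 7/2)*(j + 1/4)*(j + 1)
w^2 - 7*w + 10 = (w - 5)*(w - 2)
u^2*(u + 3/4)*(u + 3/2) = u^4 + 9*u^3/4 + 9*u^2/8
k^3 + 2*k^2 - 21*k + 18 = (k - 3)*(k - 1)*(k + 6)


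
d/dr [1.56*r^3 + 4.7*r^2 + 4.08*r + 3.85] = 4.68*r^2 + 9.4*r + 4.08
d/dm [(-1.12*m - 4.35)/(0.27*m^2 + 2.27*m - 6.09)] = (0.3024*m^2 + 2.349*m + 16.6953)/(0.0729*m^4 + 1.2258*m^3 + 1.8643*m^2 - 27.6486*m + 37.0881)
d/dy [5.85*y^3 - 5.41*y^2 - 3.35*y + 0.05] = 17.55*y^2 - 10.82*y - 3.35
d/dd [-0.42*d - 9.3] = -0.420000000000000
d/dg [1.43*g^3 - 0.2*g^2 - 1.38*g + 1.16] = 4.29*g^2 - 0.4*g - 1.38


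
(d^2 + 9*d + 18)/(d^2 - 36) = (d + 3)/(d - 6)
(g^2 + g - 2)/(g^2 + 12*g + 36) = (g^2 + g - 2)/(g^2 + 12*g + 36)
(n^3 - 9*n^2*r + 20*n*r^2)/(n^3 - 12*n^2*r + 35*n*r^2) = (-n + 4*r)/(-n + 7*r)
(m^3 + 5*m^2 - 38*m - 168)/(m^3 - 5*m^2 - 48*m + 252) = (m + 4)/(m - 6)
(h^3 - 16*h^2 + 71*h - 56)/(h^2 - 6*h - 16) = (h^2 - 8*h + 7)/(h + 2)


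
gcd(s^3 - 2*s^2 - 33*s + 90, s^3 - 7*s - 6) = s - 3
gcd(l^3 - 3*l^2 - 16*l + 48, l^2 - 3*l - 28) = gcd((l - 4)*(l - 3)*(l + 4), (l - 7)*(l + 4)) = l + 4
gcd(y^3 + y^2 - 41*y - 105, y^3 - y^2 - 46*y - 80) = y + 5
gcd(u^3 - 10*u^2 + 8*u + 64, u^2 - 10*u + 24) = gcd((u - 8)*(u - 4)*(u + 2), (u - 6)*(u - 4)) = u - 4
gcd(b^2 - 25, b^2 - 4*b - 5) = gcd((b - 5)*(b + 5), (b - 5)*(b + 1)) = b - 5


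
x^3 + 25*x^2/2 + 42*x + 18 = (x + 1/2)*(x + 6)^2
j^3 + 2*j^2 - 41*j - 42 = (j - 6)*(j + 1)*(j + 7)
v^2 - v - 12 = (v - 4)*(v + 3)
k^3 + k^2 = k^2*(k + 1)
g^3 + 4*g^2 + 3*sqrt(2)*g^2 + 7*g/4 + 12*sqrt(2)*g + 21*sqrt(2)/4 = (g + 1/2)*(g + 7/2)*(g + 3*sqrt(2))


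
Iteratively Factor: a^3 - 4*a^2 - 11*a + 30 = (a + 3)*(a^2 - 7*a + 10) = (a - 2)*(a + 3)*(a - 5)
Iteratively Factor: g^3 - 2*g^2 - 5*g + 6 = (g - 3)*(g^2 + g - 2) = (g - 3)*(g + 2)*(g - 1)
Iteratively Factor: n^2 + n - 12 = (n + 4)*(n - 3)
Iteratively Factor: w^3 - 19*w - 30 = (w - 5)*(w^2 + 5*w + 6) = (w - 5)*(w + 3)*(w + 2)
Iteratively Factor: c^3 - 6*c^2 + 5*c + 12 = (c + 1)*(c^2 - 7*c + 12) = (c - 3)*(c + 1)*(c - 4)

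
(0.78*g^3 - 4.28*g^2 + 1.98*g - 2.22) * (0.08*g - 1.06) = 0.0624*g^4 - 1.1692*g^3 + 4.6952*g^2 - 2.2764*g + 2.3532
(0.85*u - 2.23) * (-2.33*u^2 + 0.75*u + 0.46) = -1.9805*u^3 + 5.8334*u^2 - 1.2815*u - 1.0258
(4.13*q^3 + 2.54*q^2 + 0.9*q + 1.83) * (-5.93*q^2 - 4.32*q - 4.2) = -24.4909*q^5 - 32.9038*q^4 - 33.6558*q^3 - 25.4079*q^2 - 11.6856*q - 7.686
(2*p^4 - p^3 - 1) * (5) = 10*p^4 - 5*p^3 - 5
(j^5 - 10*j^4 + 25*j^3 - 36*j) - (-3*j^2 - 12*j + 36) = j^5 - 10*j^4 + 25*j^3 + 3*j^2 - 24*j - 36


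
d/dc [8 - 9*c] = -9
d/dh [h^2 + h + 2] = 2*h + 1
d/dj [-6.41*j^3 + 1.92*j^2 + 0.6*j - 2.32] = -19.23*j^2 + 3.84*j + 0.6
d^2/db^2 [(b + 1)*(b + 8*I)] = 2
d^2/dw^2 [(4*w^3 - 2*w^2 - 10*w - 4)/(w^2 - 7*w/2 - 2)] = 80/(w^3 - 12*w^2 + 48*w - 64)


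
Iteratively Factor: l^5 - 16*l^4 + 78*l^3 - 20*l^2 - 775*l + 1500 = (l + 3)*(l^4 - 19*l^3 + 135*l^2 - 425*l + 500) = (l - 5)*(l + 3)*(l^3 - 14*l^2 + 65*l - 100) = (l - 5)*(l - 4)*(l + 3)*(l^2 - 10*l + 25) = (l - 5)^2*(l - 4)*(l + 3)*(l - 5)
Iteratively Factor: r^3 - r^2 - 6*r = (r - 3)*(r^2 + 2*r) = r*(r - 3)*(r + 2)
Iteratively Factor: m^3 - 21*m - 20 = (m + 4)*(m^2 - 4*m - 5) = (m + 1)*(m + 4)*(m - 5)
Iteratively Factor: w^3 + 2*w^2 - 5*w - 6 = (w + 1)*(w^2 + w - 6) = (w - 2)*(w + 1)*(w + 3)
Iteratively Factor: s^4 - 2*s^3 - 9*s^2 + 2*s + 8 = (s + 1)*(s^3 - 3*s^2 - 6*s + 8) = (s - 1)*(s + 1)*(s^2 - 2*s - 8) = (s - 1)*(s + 1)*(s + 2)*(s - 4)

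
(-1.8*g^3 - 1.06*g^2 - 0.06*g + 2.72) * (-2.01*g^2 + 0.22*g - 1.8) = 3.618*g^5 + 1.7346*g^4 + 3.1274*g^3 - 3.5724*g^2 + 0.7064*g - 4.896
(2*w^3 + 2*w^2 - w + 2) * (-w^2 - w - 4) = -2*w^5 - 4*w^4 - 9*w^3 - 9*w^2 + 2*w - 8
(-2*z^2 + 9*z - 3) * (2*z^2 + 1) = -4*z^4 + 18*z^3 - 8*z^2 + 9*z - 3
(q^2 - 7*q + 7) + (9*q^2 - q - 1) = 10*q^2 - 8*q + 6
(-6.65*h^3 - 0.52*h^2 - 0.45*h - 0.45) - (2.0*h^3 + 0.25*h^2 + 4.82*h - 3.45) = -8.65*h^3 - 0.77*h^2 - 5.27*h + 3.0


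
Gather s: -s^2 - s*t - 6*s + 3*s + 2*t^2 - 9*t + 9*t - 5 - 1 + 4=-s^2 + s*(-t - 3) + 2*t^2 - 2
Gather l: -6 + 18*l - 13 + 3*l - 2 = 21*l - 21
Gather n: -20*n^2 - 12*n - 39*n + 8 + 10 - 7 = -20*n^2 - 51*n + 11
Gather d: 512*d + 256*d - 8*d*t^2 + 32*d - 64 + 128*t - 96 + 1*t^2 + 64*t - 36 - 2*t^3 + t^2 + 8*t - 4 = d*(800 - 8*t^2) - 2*t^3 + 2*t^2 + 200*t - 200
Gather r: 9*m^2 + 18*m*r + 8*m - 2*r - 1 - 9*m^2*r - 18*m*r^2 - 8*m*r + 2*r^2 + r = 9*m^2 + 8*m + r^2*(2 - 18*m) + r*(-9*m^2 + 10*m - 1) - 1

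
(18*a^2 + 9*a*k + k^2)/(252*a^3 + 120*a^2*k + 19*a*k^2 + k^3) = (3*a + k)/(42*a^2 + 13*a*k + k^2)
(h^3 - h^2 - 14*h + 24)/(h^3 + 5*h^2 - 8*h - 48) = (h - 2)/(h + 4)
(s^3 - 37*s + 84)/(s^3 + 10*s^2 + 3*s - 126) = (s - 4)/(s + 6)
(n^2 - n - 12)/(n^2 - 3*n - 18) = (n - 4)/(n - 6)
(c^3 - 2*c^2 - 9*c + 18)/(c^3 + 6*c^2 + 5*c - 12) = (c^2 - 5*c + 6)/(c^2 + 3*c - 4)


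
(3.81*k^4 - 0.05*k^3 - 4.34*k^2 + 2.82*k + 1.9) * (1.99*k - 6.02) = 7.5819*k^5 - 23.0357*k^4 - 8.3356*k^3 + 31.7386*k^2 - 13.1954*k - 11.438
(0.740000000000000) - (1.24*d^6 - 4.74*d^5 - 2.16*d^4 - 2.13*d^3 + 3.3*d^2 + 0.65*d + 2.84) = -1.24*d^6 + 4.74*d^5 + 2.16*d^4 + 2.13*d^3 - 3.3*d^2 - 0.65*d - 2.1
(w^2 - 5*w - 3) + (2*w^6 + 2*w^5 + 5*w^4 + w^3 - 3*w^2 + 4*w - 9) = 2*w^6 + 2*w^5 + 5*w^4 + w^3 - 2*w^2 - w - 12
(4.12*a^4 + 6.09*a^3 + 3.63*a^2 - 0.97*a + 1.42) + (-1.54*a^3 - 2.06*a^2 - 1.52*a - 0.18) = 4.12*a^4 + 4.55*a^3 + 1.57*a^2 - 2.49*a + 1.24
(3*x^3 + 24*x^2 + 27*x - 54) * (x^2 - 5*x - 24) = 3*x^5 + 9*x^4 - 165*x^3 - 765*x^2 - 378*x + 1296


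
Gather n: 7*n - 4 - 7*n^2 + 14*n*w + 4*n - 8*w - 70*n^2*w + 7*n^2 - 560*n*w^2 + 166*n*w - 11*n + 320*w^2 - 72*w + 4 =-70*n^2*w + n*(-560*w^2 + 180*w) + 320*w^2 - 80*w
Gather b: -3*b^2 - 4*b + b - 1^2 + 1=-3*b^2 - 3*b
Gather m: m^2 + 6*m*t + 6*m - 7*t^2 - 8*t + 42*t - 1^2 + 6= m^2 + m*(6*t + 6) - 7*t^2 + 34*t + 5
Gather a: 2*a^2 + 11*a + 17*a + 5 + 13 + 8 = 2*a^2 + 28*a + 26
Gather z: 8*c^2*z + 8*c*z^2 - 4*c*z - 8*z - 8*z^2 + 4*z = z^2*(8*c - 8) + z*(8*c^2 - 4*c - 4)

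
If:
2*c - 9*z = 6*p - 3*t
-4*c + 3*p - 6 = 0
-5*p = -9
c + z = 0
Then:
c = -3/20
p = 9/5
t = 83/20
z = 3/20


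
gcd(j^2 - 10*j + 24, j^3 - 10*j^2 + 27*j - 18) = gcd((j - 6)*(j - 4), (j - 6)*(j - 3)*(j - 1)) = j - 6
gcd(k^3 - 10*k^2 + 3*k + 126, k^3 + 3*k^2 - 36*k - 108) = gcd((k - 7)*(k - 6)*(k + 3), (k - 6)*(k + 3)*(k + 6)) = k^2 - 3*k - 18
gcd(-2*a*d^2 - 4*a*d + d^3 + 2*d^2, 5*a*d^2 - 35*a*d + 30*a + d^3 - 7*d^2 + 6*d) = 1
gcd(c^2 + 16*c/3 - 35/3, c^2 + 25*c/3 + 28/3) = c + 7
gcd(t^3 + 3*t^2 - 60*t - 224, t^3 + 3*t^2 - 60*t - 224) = t^3 + 3*t^2 - 60*t - 224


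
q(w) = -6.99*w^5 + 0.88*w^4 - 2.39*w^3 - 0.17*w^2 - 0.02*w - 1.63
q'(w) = -34.95*w^4 + 3.52*w^3 - 7.17*w^2 - 0.34*w - 0.02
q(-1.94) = 219.77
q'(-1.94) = -547.10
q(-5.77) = 46132.37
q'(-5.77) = -39652.14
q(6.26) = -66440.17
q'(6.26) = -53091.21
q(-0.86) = 3.55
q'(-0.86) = -26.39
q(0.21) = -1.66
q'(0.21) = -0.44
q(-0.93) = 5.69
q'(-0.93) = -34.88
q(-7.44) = 163015.98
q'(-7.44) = -108931.56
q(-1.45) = 54.02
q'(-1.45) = -179.83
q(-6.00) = 56003.33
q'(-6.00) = -46311.62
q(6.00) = -53737.87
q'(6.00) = -44795.06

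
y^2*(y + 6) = y^3 + 6*y^2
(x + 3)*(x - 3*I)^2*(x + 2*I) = x^4 + 3*x^3 - 4*I*x^3 + 3*x^2 - 12*I*x^2 + 9*x - 18*I*x - 54*I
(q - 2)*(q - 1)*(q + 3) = q^3 - 7*q + 6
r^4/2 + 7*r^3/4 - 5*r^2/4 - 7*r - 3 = (r/2 + 1/4)*(r - 2)*(r + 2)*(r + 3)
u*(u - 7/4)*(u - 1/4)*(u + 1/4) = u^4 - 7*u^3/4 - u^2/16 + 7*u/64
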